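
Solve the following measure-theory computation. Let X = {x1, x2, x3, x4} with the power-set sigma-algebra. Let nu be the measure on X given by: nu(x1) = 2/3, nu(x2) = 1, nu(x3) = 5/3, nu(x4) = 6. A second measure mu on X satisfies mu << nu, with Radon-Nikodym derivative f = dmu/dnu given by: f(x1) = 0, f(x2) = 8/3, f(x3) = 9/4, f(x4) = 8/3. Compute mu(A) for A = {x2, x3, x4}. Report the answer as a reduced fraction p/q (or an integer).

By the defining property of the Radon-Nikodym derivative, for every measurable set A,
  mu(A) = integral_A f dnu.
Since nu is a discrete measure concentrated on the atoms of X, the integral over A reduces to the sum
  mu(A) = sum_{x in A} f(x) * nu({x}).
Computing each term:
  x2: f(x2) * nu(x2) = 8/3 * 1 = 8/3.
  x3: f(x3) * nu(x3) = 9/4 * 5/3 = 15/4.
  x4: f(x4) * nu(x4) = 8/3 * 6 = 16.
Summing: mu(A) = 8/3 + 15/4 + 16 = 269/12.

269/12


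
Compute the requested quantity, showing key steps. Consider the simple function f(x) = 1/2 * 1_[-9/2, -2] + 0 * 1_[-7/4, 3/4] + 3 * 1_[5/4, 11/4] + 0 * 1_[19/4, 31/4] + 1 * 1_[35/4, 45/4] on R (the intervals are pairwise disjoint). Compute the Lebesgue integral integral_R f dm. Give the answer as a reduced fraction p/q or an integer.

For a simple function f = sum_i c_i * 1_{A_i} with disjoint A_i,
  integral f dm = sum_i c_i * m(A_i).
Lengths of the A_i:
  m(A_1) = -2 - (-9/2) = 5/2.
  m(A_2) = 3/4 - (-7/4) = 5/2.
  m(A_3) = 11/4 - 5/4 = 3/2.
  m(A_4) = 31/4 - 19/4 = 3.
  m(A_5) = 45/4 - 35/4 = 5/2.
Contributions c_i * m(A_i):
  (1/2) * (5/2) = 5/4.
  (0) * (5/2) = 0.
  (3) * (3/2) = 9/2.
  (0) * (3) = 0.
  (1) * (5/2) = 5/2.
Total: 5/4 + 0 + 9/2 + 0 + 5/2 = 33/4.

33/4


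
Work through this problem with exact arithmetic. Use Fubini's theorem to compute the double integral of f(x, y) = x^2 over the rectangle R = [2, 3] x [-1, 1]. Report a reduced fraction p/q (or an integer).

f(x, y) is a tensor product of a function of x and a function of y, and both factors are bounded continuous (hence Lebesgue integrable) on the rectangle, so Fubini's theorem applies:
  integral_R f d(m x m) = (integral_a1^b1 x^2 dx) * (integral_a2^b2 1 dy).
Inner integral in x: integral_{2}^{3} x^2 dx = (3^3 - 2^3)/3
  = 19/3.
Inner integral in y: integral_{-1}^{1} 1 dy = (1^1 - (-1)^1)/1
  = 2.
Product: (19/3) * (2) = 38/3.

38/3


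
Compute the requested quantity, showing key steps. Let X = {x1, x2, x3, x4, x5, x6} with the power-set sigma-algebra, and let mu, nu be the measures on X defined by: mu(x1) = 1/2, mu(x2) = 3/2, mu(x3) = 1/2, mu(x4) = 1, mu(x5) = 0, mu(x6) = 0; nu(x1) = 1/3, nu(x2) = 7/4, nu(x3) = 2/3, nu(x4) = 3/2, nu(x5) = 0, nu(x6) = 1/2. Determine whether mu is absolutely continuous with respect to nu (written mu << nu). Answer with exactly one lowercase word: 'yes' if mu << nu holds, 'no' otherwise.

mu << nu means: every nu-null measurable set is also mu-null; equivalently, for every atom x, if nu({x}) = 0 then mu({x}) = 0.
Checking each atom:
  x1: nu = 1/3 > 0 -> no constraint.
  x2: nu = 7/4 > 0 -> no constraint.
  x3: nu = 2/3 > 0 -> no constraint.
  x4: nu = 3/2 > 0 -> no constraint.
  x5: nu = 0, mu = 0 -> consistent with mu << nu.
  x6: nu = 1/2 > 0 -> no constraint.
No atom violates the condition. Therefore mu << nu.

yes


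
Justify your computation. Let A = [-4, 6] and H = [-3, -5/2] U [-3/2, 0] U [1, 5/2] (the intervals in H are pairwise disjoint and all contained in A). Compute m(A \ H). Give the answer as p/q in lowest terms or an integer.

The ambient interval has length m(A) = 6 - (-4) = 10.
Since the holes are disjoint and sit inside A, by finite additivity
  m(H) = sum_i (b_i - a_i), and m(A \ H) = m(A) - m(H).
Computing the hole measures:
  m(H_1) = -5/2 - (-3) = 1/2.
  m(H_2) = 0 - (-3/2) = 3/2.
  m(H_3) = 5/2 - 1 = 3/2.
Summed: m(H) = 1/2 + 3/2 + 3/2 = 7/2.
So m(A \ H) = 10 - 7/2 = 13/2.

13/2


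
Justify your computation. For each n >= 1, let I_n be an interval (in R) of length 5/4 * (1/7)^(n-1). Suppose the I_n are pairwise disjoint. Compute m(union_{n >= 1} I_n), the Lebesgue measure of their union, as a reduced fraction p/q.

By countable additivity of the Lebesgue measure on pairwise disjoint measurable sets,
  m(union_{n >= 1} I_n) = sum_{n >= 1} m(I_n) = sum_{n >= 1} a * r^(n-1),
  with a = 5/4 and r = 1/7.
Since 0 < r = 1/7 < 1, the geometric series converges:
  sum_{n >= 1} a * r^(n-1) = a / (1 - r).
  = 5/4 / (1 - 1/7)
  = 5/4 / (6/7)
  = 35/24.

35/24


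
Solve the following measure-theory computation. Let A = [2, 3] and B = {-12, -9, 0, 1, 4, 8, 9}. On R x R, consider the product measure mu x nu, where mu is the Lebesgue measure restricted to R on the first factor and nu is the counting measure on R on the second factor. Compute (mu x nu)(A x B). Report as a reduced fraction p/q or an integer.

For a measurable rectangle A x B, the product measure satisfies
  (mu x nu)(A x B) = mu(A) * nu(B).
  mu(A) = 1.
  nu(B) = 7.
  (mu x nu)(A x B) = 1 * 7 = 7.

7


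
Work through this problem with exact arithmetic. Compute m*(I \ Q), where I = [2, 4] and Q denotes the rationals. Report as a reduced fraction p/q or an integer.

The interval I = [2, 4] has m(I) = 4 - 2 = 2 (endpoints are measure-zero, so open/closed/half-open agree). Write I = (I cap Q) u (I \ Q). The rationals in I are countable, so m*(I cap Q) = 0 (cover each rational by intervals whose total length is arbitrarily small). By countable subadditivity m*(I) <= m*(I cap Q) + m*(I \ Q), hence m*(I \ Q) >= m(I) = 2. The reverse inequality m*(I \ Q) <= m*(I) = 2 is trivial since (I \ Q) is a subset of I. Therefore m*(I \ Q) = 2.

2


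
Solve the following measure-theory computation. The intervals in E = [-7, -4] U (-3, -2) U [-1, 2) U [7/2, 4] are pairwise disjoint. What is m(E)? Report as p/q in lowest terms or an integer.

For pairwise disjoint intervals, m(union_i I_i) = sum_i m(I_i),
and m is invariant under swapping open/closed endpoints (single points have measure 0).
So m(E) = sum_i (b_i - a_i).
  I_1 has length -4 - (-7) = 3.
  I_2 has length -2 - (-3) = 1.
  I_3 has length 2 - (-1) = 3.
  I_4 has length 4 - 7/2 = 1/2.
Summing:
  m(E) = 3 + 1 + 3 + 1/2 = 15/2.

15/2


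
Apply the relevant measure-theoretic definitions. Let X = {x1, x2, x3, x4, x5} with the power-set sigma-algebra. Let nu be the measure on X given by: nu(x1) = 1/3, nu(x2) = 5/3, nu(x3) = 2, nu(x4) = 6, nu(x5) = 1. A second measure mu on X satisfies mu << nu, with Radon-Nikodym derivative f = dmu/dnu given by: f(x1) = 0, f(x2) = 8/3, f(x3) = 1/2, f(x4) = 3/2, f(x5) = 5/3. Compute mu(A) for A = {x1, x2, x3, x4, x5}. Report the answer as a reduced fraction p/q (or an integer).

By the defining property of the Radon-Nikodym derivative, for every measurable set A,
  mu(A) = integral_A f dnu.
Since nu is a discrete measure concentrated on the atoms of X, the integral over A reduces to the sum
  mu(A) = sum_{x in A} f(x) * nu({x}).
Computing each term:
  x1: f(x1) * nu(x1) = 0 * 1/3 = 0.
  x2: f(x2) * nu(x2) = 8/3 * 5/3 = 40/9.
  x3: f(x3) * nu(x3) = 1/2 * 2 = 1.
  x4: f(x4) * nu(x4) = 3/2 * 6 = 9.
  x5: f(x5) * nu(x5) = 5/3 * 1 = 5/3.
Summing: mu(A) = 0 + 40/9 + 1 + 9 + 5/3 = 145/9.

145/9


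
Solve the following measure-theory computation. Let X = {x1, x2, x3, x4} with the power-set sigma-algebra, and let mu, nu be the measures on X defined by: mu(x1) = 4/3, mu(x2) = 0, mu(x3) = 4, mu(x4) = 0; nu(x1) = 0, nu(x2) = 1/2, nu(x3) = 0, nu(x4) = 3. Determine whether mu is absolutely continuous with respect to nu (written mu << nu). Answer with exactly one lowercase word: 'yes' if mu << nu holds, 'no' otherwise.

mu << nu means: every nu-null measurable set is also mu-null; equivalently, for every atom x, if nu({x}) = 0 then mu({x}) = 0.
Checking each atom:
  x1: nu = 0, mu = 4/3 > 0 -> violates mu << nu.
  x2: nu = 1/2 > 0 -> no constraint.
  x3: nu = 0, mu = 4 > 0 -> violates mu << nu.
  x4: nu = 3 > 0 -> no constraint.
The atom(s) x1, x3 violate the condition (nu = 0 but mu > 0). Therefore mu is NOT absolutely continuous w.r.t. nu.

no


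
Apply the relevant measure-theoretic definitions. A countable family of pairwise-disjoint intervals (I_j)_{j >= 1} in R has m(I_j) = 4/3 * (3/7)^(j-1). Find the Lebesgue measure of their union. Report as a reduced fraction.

By countable additivity of the Lebesgue measure on pairwise disjoint measurable sets,
  m(union_{j >= 1} I_j) = sum_{j >= 1} m(I_j) = sum_{j >= 1} a * r^(j-1),
  with a = 4/3 and r = 3/7.
Since 0 < r = 3/7 < 1, the geometric series converges:
  sum_{j >= 1} a * r^(j-1) = a / (1 - r).
  = 4/3 / (1 - 3/7)
  = 4/3 / (4/7)
  = 7/3.

7/3


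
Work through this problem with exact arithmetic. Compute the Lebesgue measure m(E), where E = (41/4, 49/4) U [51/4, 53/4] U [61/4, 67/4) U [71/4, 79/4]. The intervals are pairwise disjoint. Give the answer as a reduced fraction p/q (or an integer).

For pairwise disjoint intervals, m(union_i I_i) = sum_i m(I_i),
and m is invariant under swapping open/closed endpoints (single points have measure 0).
So m(E) = sum_i (b_i - a_i).
  I_1 has length 49/4 - 41/4 = 2.
  I_2 has length 53/4 - 51/4 = 1/2.
  I_3 has length 67/4 - 61/4 = 3/2.
  I_4 has length 79/4 - 71/4 = 2.
Summing:
  m(E) = 2 + 1/2 + 3/2 + 2 = 6.

6


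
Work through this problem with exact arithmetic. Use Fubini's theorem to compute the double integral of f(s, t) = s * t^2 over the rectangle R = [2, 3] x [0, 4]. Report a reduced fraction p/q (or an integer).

f(s, t) is a tensor product of a function of s and a function of t, and both factors are bounded continuous (hence Lebesgue integrable) on the rectangle, so Fubini's theorem applies:
  integral_R f d(m x m) = (integral_a1^b1 s ds) * (integral_a2^b2 t^2 dt).
Inner integral in s: integral_{2}^{3} s ds = (3^2 - 2^2)/2
  = 5/2.
Inner integral in t: integral_{0}^{4} t^2 dt = (4^3 - 0^3)/3
  = 64/3.
Product: (5/2) * (64/3) = 160/3.

160/3


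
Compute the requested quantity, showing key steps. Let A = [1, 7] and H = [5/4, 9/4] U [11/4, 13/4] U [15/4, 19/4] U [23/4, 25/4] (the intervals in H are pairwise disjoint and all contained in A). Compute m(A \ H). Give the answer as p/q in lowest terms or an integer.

The ambient interval has length m(A) = 7 - 1 = 6.
Since the holes are disjoint and sit inside A, by finite additivity
  m(H) = sum_i (b_i - a_i), and m(A \ H) = m(A) - m(H).
Computing the hole measures:
  m(H_1) = 9/4 - 5/4 = 1.
  m(H_2) = 13/4 - 11/4 = 1/2.
  m(H_3) = 19/4 - 15/4 = 1.
  m(H_4) = 25/4 - 23/4 = 1/2.
Summed: m(H) = 1 + 1/2 + 1 + 1/2 = 3.
So m(A \ H) = 6 - 3 = 3.

3


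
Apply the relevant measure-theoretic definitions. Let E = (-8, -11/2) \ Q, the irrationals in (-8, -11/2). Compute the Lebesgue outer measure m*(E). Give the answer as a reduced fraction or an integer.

The interval I = (-8, -11/2) has m(I) = -11/2 - (-8) = 5/2 (endpoints are measure-zero, so open/closed/half-open agree). Write I = (I cap Q) u (I \ Q). The rationals in I are countable, so m*(I cap Q) = 0 (cover each rational by intervals whose total length is arbitrarily small). By countable subadditivity m*(I) <= m*(I cap Q) + m*(I \ Q), hence m*(I \ Q) >= m(I) = 5/2. The reverse inequality m*(I \ Q) <= m*(I) = 5/2 is trivial since (I \ Q) is a subset of I. Therefore m*(I \ Q) = 5/2.

5/2


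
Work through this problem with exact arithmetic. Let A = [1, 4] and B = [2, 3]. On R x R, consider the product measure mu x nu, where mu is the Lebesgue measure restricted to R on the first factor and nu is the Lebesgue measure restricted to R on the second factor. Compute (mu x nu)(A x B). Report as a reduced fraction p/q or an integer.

For a measurable rectangle A x B, the product measure satisfies
  (mu x nu)(A x B) = mu(A) * nu(B).
  mu(A) = 3.
  nu(B) = 1.
  (mu x nu)(A x B) = 3 * 1 = 3.

3


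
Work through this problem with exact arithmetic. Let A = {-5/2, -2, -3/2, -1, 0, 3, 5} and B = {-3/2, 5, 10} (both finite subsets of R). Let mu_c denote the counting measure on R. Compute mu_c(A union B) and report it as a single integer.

Counting measure on a finite set equals cardinality. By inclusion-exclusion, |A union B| = |A| + |B| - |A cap B|.
|A| = 7, |B| = 3, |A cap B| = 2.
So mu_c(A union B) = 7 + 3 - 2 = 8.

8


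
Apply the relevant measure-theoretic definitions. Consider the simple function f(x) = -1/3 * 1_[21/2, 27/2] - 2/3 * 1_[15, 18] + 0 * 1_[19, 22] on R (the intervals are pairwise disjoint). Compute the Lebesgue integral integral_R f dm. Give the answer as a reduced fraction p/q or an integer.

For a simple function f = sum_i c_i * 1_{A_i} with disjoint A_i,
  integral f dm = sum_i c_i * m(A_i).
Lengths of the A_i:
  m(A_1) = 27/2 - 21/2 = 3.
  m(A_2) = 18 - 15 = 3.
  m(A_3) = 22 - 19 = 3.
Contributions c_i * m(A_i):
  (-1/3) * (3) = -1.
  (-2/3) * (3) = -2.
  (0) * (3) = 0.
Total: -1 - 2 + 0 = -3.

-3


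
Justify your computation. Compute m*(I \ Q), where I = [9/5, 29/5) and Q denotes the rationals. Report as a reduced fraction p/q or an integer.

The interval I = [9/5, 29/5) has m(I) = 29/5 - 9/5 = 4 (endpoints are measure-zero, so open/closed/half-open agree). Write I = (I cap Q) u (I \ Q). The rationals in I are countable, so m*(I cap Q) = 0 (cover each rational by intervals whose total length is arbitrarily small). By countable subadditivity m*(I) <= m*(I cap Q) + m*(I \ Q), hence m*(I \ Q) >= m(I) = 4. The reverse inequality m*(I \ Q) <= m*(I) = 4 is trivial since (I \ Q) is a subset of I. Therefore m*(I \ Q) = 4.

4


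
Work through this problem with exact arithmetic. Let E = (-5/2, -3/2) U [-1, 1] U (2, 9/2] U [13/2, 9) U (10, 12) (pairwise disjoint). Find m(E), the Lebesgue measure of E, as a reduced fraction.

For pairwise disjoint intervals, m(union_i I_i) = sum_i m(I_i),
and m is invariant under swapping open/closed endpoints (single points have measure 0).
So m(E) = sum_i (b_i - a_i).
  I_1 has length -3/2 - (-5/2) = 1.
  I_2 has length 1 - (-1) = 2.
  I_3 has length 9/2 - 2 = 5/2.
  I_4 has length 9 - 13/2 = 5/2.
  I_5 has length 12 - 10 = 2.
Summing:
  m(E) = 1 + 2 + 5/2 + 5/2 + 2 = 10.

10


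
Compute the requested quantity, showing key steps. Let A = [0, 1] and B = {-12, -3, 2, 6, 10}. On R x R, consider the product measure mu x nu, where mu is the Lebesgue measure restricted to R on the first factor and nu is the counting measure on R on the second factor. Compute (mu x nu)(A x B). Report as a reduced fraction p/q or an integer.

For a measurable rectangle A x B, the product measure satisfies
  (mu x nu)(A x B) = mu(A) * nu(B).
  mu(A) = 1.
  nu(B) = 5.
  (mu x nu)(A x B) = 1 * 5 = 5.

5


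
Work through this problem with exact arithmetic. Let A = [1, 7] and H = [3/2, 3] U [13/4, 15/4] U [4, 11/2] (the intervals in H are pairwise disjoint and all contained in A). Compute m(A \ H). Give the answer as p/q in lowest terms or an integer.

The ambient interval has length m(A) = 7 - 1 = 6.
Since the holes are disjoint and sit inside A, by finite additivity
  m(H) = sum_i (b_i - a_i), and m(A \ H) = m(A) - m(H).
Computing the hole measures:
  m(H_1) = 3 - 3/2 = 3/2.
  m(H_2) = 15/4 - 13/4 = 1/2.
  m(H_3) = 11/2 - 4 = 3/2.
Summed: m(H) = 3/2 + 1/2 + 3/2 = 7/2.
So m(A \ H) = 6 - 7/2 = 5/2.

5/2


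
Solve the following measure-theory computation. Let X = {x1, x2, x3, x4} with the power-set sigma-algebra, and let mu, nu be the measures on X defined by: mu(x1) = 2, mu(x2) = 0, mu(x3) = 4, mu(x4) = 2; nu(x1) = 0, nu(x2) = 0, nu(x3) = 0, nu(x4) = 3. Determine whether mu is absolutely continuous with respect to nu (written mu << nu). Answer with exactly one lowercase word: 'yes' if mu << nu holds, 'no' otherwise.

mu << nu means: every nu-null measurable set is also mu-null; equivalently, for every atom x, if nu({x}) = 0 then mu({x}) = 0.
Checking each atom:
  x1: nu = 0, mu = 2 > 0 -> violates mu << nu.
  x2: nu = 0, mu = 0 -> consistent with mu << nu.
  x3: nu = 0, mu = 4 > 0 -> violates mu << nu.
  x4: nu = 3 > 0 -> no constraint.
The atom(s) x1, x3 violate the condition (nu = 0 but mu > 0). Therefore mu is NOT absolutely continuous w.r.t. nu.

no


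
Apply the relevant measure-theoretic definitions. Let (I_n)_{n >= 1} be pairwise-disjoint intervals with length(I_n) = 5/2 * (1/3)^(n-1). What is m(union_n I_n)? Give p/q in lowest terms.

By countable additivity of the Lebesgue measure on pairwise disjoint measurable sets,
  m(union_{n >= 1} I_n) = sum_{n >= 1} m(I_n) = sum_{n >= 1} a * r^(n-1),
  with a = 5/2 and r = 1/3.
Since 0 < r = 1/3 < 1, the geometric series converges:
  sum_{n >= 1} a * r^(n-1) = a / (1 - r).
  = 5/2 / (1 - 1/3)
  = 5/2 / (2/3)
  = 15/4.

15/4


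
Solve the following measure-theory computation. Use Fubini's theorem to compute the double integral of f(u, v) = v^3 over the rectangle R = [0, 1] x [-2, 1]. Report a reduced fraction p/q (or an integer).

f(u, v) is a tensor product of a function of u and a function of v, and both factors are bounded continuous (hence Lebesgue integrable) on the rectangle, so Fubini's theorem applies:
  integral_R f d(m x m) = (integral_a1^b1 1 du) * (integral_a2^b2 v^3 dv).
Inner integral in u: integral_{0}^{1} 1 du = (1^1 - 0^1)/1
  = 1.
Inner integral in v: integral_{-2}^{1} v^3 dv = (1^4 - (-2)^4)/4
  = -15/4.
Product: (1) * (-15/4) = -15/4.

-15/4


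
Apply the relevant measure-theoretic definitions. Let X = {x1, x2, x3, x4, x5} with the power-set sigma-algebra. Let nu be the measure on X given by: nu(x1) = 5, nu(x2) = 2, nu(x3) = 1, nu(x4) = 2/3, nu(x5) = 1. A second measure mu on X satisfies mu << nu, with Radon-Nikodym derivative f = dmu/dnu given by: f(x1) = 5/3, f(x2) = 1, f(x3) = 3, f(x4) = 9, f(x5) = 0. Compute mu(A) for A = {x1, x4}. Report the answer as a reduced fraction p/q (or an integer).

By the defining property of the Radon-Nikodym derivative, for every measurable set A,
  mu(A) = integral_A f dnu.
Since nu is a discrete measure concentrated on the atoms of X, the integral over A reduces to the sum
  mu(A) = sum_{x in A} f(x) * nu({x}).
Computing each term:
  x1: f(x1) * nu(x1) = 5/3 * 5 = 25/3.
  x4: f(x4) * nu(x4) = 9 * 2/3 = 6.
Summing: mu(A) = 25/3 + 6 = 43/3.

43/3


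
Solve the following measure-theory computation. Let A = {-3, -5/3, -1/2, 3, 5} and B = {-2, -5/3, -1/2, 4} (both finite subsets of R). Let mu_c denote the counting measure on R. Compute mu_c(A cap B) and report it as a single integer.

Counting measure on a finite set equals cardinality. mu_c(A cap B) = |A cap B| (elements appearing in both).
Enumerating the elements of A that also lie in B gives 2 element(s).
So mu_c(A cap B) = 2.

2


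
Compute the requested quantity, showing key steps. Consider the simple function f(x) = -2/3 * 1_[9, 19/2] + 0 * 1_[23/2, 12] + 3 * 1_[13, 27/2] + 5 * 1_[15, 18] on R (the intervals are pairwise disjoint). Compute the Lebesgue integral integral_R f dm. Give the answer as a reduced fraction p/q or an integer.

For a simple function f = sum_i c_i * 1_{A_i} with disjoint A_i,
  integral f dm = sum_i c_i * m(A_i).
Lengths of the A_i:
  m(A_1) = 19/2 - 9 = 1/2.
  m(A_2) = 12 - 23/2 = 1/2.
  m(A_3) = 27/2 - 13 = 1/2.
  m(A_4) = 18 - 15 = 3.
Contributions c_i * m(A_i):
  (-2/3) * (1/2) = -1/3.
  (0) * (1/2) = 0.
  (3) * (1/2) = 3/2.
  (5) * (3) = 15.
Total: -1/3 + 0 + 3/2 + 15 = 97/6.

97/6


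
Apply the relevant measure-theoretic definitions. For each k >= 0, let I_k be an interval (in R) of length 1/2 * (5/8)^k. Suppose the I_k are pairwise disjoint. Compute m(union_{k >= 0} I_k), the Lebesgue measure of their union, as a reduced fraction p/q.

By countable additivity of the Lebesgue measure on pairwise disjoint measurable sets,
  m(union_{k >= 0} I_k) = sum_{k >= 0} m(I_k) = sum_{k >= 0} a * r^k,
  with a = 1/2 and r = 5/8.
Since 0 < r = 5/8 < 1, the geometric series converges:
  sum_{k >= 0} a * r^k = a / (1 - r).
  = 1/2 / (1 - 5/8)
  = 1/2 / (3/8)
  = 4/3.

4/3


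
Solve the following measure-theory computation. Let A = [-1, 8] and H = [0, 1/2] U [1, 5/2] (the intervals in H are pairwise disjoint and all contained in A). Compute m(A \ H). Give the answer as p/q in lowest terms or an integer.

The ambient interval has length m(A) = 8 - (-1) = 9.
Since the holes are disjoint and sit inside A, by finite additivity
  m(H) = sum_i (b_i - a_i), and m(A \ H) = m(A) - m(H).
Computing the hole measures:
  m(H_1) = 1/2 - 0 = 1/2.
  m(H_2) = 5/2 - 1 = 3/2.
Summed: m(H) = 1/2 + 3/2 = 2.
So m(A \ H) = 9 - 2 = 7.

7


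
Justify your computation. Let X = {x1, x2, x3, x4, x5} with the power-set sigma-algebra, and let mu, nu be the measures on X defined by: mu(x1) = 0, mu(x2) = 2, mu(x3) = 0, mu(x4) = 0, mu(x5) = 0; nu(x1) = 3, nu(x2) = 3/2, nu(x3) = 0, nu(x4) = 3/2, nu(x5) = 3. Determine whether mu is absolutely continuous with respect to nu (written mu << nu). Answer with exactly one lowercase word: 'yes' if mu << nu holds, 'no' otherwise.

mu << nu means: every nu-null measurable set is also mu-null; equivalently, for every atom x, if nu({x}) = 0 then mu({x}) = 0.
Checking each atom:
  x1: nu = 3 > 0 -> no constraint.
  x2: nu = 3/2 > 0 -> no constraint.
  x3: nu = 0, mu = 0 -> consistent with mu << nu.
  x4: nu = 3/2 > 0 -> no constraint.
  x5: nu = 3 > 0 -> no constraint.
No atom violates the condition. Therefore mu << nu.

yes


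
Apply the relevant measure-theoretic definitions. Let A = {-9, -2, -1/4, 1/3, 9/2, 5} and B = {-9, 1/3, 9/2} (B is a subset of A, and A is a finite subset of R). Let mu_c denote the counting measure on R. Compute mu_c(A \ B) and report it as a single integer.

Counting measure assigns mu_c(E) = |E| (number of elements) when E is finite. For B subset A, A \ B is the set of elements of A not in B, so |A \ B| = |A| - |B|.
|A| = 6, |B| = 3, so mu_c(A \ B) = 6 - 3 = 3.

3


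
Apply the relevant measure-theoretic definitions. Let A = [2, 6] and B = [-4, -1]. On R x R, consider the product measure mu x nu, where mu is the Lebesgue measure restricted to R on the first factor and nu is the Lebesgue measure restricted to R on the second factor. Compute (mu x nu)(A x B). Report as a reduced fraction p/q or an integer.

For a measurable rectangle A x B, the product measure satisfies
  (mu x nu)(A x B) = mu(A) * nu(B).
  mu(A) = 4.
  nu(B) = 3.
  (mu x nu)(A x B) = 4 * 3 = 12.

12


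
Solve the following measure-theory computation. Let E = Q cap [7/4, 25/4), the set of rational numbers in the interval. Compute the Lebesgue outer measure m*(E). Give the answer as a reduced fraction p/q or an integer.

E = Q cap [7/4, 25/4) is a subset of Q, which is countable. Enumerate Q = {q_1, q_2, ...}; for any eps > 0, cover q_k by the open interval (q_k - eps/2^(k+1), q_k + eps/2^(k+1)), of length eps/2^k. The total cover length is sum_{k>=1} eps/2^k = eps. Hence m*(E) <= m*(Q) <= eps for every eps > 0, and since outer measure is non-negative, m*(E) = 0.

0


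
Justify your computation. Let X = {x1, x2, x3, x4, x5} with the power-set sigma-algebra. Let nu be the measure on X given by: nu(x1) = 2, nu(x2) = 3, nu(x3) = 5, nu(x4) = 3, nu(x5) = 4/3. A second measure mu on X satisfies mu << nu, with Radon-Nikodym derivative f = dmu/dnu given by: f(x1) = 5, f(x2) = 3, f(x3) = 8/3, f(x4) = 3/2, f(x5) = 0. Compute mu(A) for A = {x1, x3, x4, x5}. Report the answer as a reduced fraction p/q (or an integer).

By the defining property of the Radon-Nikodym derivative, for every measurable set A,
  mu(A) = integral_A f dnu.
Since nu is a discrete measure concentrated on the atoms of X, the integral over A reduces to the sum
  mu(A) = sum_{x in A} f(x) * nu({x}).
Computing each term:
  x1: f(x1) * nu(x1) = 5 * 2 = 10.
  x3: f(x3) * nu(x3) = 8/3 * 5 = 40/3.
  x4: f(x4) * nu(x4) = 3/2 * 3 = 9/2.
  x5: f(x5) * nu(x5) = 0 * 4/3 = 0.
Summing: mu(A) = 10 + 40/3 + 9/2 + 0 = 167/6.

167/6


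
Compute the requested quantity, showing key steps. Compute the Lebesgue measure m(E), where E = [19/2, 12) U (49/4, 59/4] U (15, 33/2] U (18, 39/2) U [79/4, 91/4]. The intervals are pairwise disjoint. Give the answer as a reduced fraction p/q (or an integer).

For pairwise disjoint intervals, m(union_i I_i) = sum_i m(I_i),
and m is invariant under swapping open/closed endpoints (single points have measure 0).
So m(E) = sum_i (b_i - a_i).
  I_1 has length 12 - 19/2 = 5/2.
  I_2 has length 59/4 - 49/4 = 5/2.
  I_3 has length 33/2 - 15 = 3/2.
  I_4 has length 39/2 - 18 = 3/2.
  I_5 has length 91/4 - 79/4 = 3.
Summing:
  m(E) = 5/2 + 5/2 + 3/2 + 3/2 + 3 = 11.

11


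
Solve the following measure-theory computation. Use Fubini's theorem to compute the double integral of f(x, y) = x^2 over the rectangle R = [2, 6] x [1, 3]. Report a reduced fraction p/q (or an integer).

f(x, y) is a tensor product of a function of x and a function of y, and both factors are bounded continuous (hence Lebesgue integrable) on the rectangle, so Fubini's theorem applies:
  integral_R f d(m x m) = (integral_a1^b1 x^2 dx) * (integral_a2^b2 1 dy).
Inner integral in x: integral_{2}^{6} x^2 dx = (6^3 - 2^3)/3
  = 208/3.
Inner integral in y: integral_{1}^{3} 1 dy = (3^1 - 1^1)/1
  = 2.
Product: (208/3) * (2) = 416/3.

416/3


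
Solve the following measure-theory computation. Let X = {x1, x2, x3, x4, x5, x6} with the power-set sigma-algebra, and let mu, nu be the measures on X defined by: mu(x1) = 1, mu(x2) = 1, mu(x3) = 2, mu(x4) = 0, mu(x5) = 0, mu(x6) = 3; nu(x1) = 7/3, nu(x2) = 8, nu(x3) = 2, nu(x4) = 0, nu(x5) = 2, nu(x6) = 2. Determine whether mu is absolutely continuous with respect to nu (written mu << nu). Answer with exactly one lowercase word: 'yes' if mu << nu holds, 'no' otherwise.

mu << nu means: every nu-null measurable set is also mu-null; equivalently, for every atom x, if nu({x}) = 0 then mu({x}) = 0.
Checking each atom:
  x1: nu = 7/3 > 0 -> no constraint.
  x2: nu = 8 > 0 -> no constraint.
  x3: nu = 2 > 0 -> no constraint.
  x4: nu = 0, mu = 0 -> consistent with mu << nu.
  x5: nu = 2 > 0 -> no constraint.
  x6: nu = 2 > 0 -> no constraint.
No atom violates the condition. Therefore mu << nu.

yes


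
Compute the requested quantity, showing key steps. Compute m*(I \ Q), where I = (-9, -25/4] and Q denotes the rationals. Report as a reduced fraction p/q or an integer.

The interval I = (-9, -25/4] has m(I) = -25/4 - (-9) = 11/4 (endpoints are measure-zero, so open/closed/half-open agree). Write I = (I cap Q) u (I \ Q). The rationals in I are countable, so m*(I cap Q) = 0 (cover each rational by intervals whose total length is arbitrarily small). By countable subadditivity m*(I) <= m*(I cap Q) + m*(I \ Q), hence m*(I \ Q) >= m(I) = 11/4. The reverse inequality m*(I \ Q) <= m*(I) = 11/4 is trivial since (I \ Q) is a subset of I. Therefore m*(I \ Q) = 11/4.

11/4


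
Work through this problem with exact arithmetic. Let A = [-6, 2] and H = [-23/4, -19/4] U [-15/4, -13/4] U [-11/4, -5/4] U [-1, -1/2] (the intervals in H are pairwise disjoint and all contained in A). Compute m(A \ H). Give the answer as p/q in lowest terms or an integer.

The ambient interval has length m(A) = 2 - (-6) = 8.
Since the holes are disjoint and sit inside A, by finite additivity
  m(H) = sum_i (b_i - a_i), and m(A \ H) = m(A) - m(H).
Computing the hole measures:
  m(H_1) = -19/4 - (-23/4) = 1.
  m(H_2) = -13/4 - (-15/4) = 1/2.
  m(H_3) = -5/4 - (-11/4) = 3/2.
  m(H_4) = -1/2 - (-1) = 1/2.
Summed: m(H) = 1 + 1/2 + 3/2 + 1/2 = 7/2.
So m(A \ H) = 8 - 7/2 = 9/2.

9/2


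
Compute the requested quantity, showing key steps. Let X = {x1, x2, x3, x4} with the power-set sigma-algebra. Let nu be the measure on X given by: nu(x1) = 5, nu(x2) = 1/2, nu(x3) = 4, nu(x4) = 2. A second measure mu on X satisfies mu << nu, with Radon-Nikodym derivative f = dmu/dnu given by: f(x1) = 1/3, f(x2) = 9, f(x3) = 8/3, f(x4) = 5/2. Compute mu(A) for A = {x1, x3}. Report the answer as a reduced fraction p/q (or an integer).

By the defining property of the Radon-Nikodym derivative, for every measurable set A,
  mu(A) = integral_A f dnu.
Since nu is a discrete measure concentrated on the atoms of X, the integral over A reduces to the sum
  mu(A) = sum_{x in A} f(x) * nu({x}).
Computing each term:
  x1: f(x1) * nu(x1) = 1/3 * 5 = 5/3.
  x3: f(x3) * nu(x3) = 8/3 * 4 = 32/3.
Summing: mu(A) = 5/3 + 32/3 = 37/3.

37/3


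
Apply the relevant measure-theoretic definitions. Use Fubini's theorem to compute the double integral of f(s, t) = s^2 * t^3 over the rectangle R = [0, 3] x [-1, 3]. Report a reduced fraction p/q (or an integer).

f(s, t) is a tensor product of a function of s and a function of t, and both factors are bounded continuous (hence Lebesgue integrable) on the rectangle, so Fubini's theorem applies:
  integral_R f d(m x m) = (integral_a1^b1 s^2 ds) * (integral_a2^b2 t^3 dt).
Inner integral in s: integral_{0}^{3} s^2 ds = (3^3 - 0^3)/3
  = 9.
Inner integral in t: integral_{-1}^{3} t^3 dt = (3^4 - (-1)^4)/4
  = 20.
Product: (9) * (20) = 180.

180


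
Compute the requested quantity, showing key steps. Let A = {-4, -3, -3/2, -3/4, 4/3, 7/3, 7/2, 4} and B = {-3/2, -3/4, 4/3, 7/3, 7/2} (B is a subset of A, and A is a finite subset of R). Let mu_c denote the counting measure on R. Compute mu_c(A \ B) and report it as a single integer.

Counting measure assigns mu_c(E) = |E| (number of elements) when E is finite. For B subset A, A \ B is the set of elements of A not in B, so |A \ B| = |A| - |B|.
|A| = 8, |B| = 5, so mu_c(A \ B) = 8 - 5 = 3.

3


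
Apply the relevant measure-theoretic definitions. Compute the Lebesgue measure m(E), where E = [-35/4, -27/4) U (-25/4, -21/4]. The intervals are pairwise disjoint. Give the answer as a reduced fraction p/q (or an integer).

For pairwise disjoint intervals, m(union_i I_i) = sum_i m(I_i),
and m is invariant under swapping open/closed endpoints (single points have measure 0).
So m(E) = sum_i (b_i - a_i).
  I_1 has length -27/4 - (-35/4) = 2.
  I_2 has length -21/4 - (-25/4) = 1.
Summing:
  m(E) = 2 + 1 = 3.

3


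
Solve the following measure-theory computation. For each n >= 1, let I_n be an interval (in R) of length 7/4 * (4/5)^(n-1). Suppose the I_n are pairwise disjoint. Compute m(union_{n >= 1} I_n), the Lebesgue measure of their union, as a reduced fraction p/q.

By countable additivity of the Lebesgue measure on pairwise disjoint measurable sets,
  m(union_{n >= 1} I_n) = sum_{n >= 1} m(I_n) = sum_{n >= 1} a * r^(n-1),
  with a = 7/4 and r = 4/5.
Since 0 < r = 4/5 < 1, the geometric series converges:
  sum_{n >= 1} a * r^(n-1) = a / (1 - r).
  = 7/4 / (1 - 4/5)
  = 7/4 / (1/5)
  = 35/4.

35/4


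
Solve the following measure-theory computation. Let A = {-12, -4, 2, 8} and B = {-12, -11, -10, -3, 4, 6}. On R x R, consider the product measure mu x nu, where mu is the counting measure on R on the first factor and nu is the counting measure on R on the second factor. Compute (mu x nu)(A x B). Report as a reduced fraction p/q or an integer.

For a measurable rectangle A x B, the product measure satisfies
  (mu x nu)(A x B) = mu(A) * nu(B).
  mu(A) = 4.
  nu(B) = 6.
  (mu x nu)(A x B) = 4 * 6 = 24.

24


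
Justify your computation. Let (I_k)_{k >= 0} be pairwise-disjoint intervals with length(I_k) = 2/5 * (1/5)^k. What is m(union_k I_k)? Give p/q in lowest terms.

By countable additivity of the Lebesgue measure on pairwise disjoint measurable sets,
  m(union_{k >= 0} I_k) = sum_{k >= 0} m(I_k) = sum_{k >= 0} a * r^k,
  with a = 2/5 and r = 1/5.
Since 0 < r = 1/5 < 1, the geometric series converges:
  sum_{k >= 0} a * r^k = a / (1 - r).
  = 2/5 / (1 - 1/5)
  = 2/5 / (4/5)
  = 1/2.

1/2


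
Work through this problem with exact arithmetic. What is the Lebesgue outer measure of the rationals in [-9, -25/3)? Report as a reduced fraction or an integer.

E = Q cap [-9, -25/3) is a subset of Q, which is countable. Enumerate Q = {q_1, q_2, ...}; for any eps > 0, cover q_k by the open interval (q_k - eps/2^(k+1), q_k + eps/2^(k+1)), of length eps/2^k. The total cover length is sum_{k>=1} eps/2^k = eps. Hence m*(E) <= m*(Q) <= eps for every eps > 0, and since outer measure is non-negative, m*(E) = 0.

0


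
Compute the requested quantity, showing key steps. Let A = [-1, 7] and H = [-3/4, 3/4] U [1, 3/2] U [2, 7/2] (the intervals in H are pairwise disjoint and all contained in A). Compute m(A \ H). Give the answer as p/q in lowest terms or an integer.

The ambient interval has length m(A) = 7 - (-1) = 8.
Since the holes are disjoint and sit inside A, by finite additivity
  m(H) = sum_i (b_i - a_i), and m(A \ H) = m(A) - m(H).
Computing the hole measures:
  m(H_1) = 3/4 - (-3/4) = 3/2.
  m(H_2) = 3/2 - 1 = 1/2.
  m(H_3) = 7/2 - 2 = 3/2.
Summed: m(H) = 3/2 + 1/2 + 3/2 = 7/2.
So m(A \ H) = 8 - 7/2 = 9/2.

9/2


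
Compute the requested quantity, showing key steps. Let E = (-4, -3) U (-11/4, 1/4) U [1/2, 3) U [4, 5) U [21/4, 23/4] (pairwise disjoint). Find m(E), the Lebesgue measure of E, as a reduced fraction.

For pairwise disjoint intervals, m(union_i I_i) = sum_i m(I_i),
and m is invariant under swapping open/closed endpoints (single points have measure 0).
So m(E) = sum_i (b_i - a_i).
  I_1 has length -3 - (-4) = 1.
  I_2 has length 1/4 - (-11/4) = 3.
  I_3 has length 3 - 1/2 = 5/2.
  I_4 has length 5 - 4 = 1.
  I_5 has length 23/4 - 21/4 = 1/2.
Summing:
  m(E) = 1 + 3 + 5/2 + 1 + 1/2 = 8.

8


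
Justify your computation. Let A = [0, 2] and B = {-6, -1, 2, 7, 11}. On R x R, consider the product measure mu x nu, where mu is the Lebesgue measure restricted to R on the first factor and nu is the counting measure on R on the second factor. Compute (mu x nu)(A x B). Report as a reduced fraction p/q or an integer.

For a measurable rectangle A x B, the product measure satisfies
  (mu x nu)(A x B) = mu(A) * nu(B).
  mu(A) = 2.
  nu(B) = 5.
  (mu x nu)(A x B) = 2 * 5 = 10.

10


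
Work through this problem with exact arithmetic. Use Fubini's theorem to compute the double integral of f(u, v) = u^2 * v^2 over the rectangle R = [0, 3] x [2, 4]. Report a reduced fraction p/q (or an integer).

f(u, v) is a tensor product of a function of u and a function of v, and both factors are bounded continuous (hence Lebesgue integrable) on the rectangle, so Fubini's theorem applies:
  integral_R f d(m x m) = (integral_a1^b1 u^2 du) * (integral_a2^b2 v^2 dv).
Inner integral in u: integral_{0}^{3} u^2 du = (3^3 - 0^3)/3
  = 9.
Inner integral in v: integral_{2}^{4} v^2 dv = (4^3 - 2^3)/3
  = 56/3.
Product: (9) * (56/3) = 168.

168


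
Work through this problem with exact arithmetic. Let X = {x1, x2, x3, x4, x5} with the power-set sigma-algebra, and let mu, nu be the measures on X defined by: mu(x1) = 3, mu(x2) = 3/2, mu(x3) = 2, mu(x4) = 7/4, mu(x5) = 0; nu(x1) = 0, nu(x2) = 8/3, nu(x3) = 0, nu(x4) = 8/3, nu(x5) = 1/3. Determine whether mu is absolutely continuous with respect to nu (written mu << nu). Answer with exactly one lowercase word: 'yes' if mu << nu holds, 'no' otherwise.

mu << nu means: every nu-null measurable set is also mu-null; equivalently, for every atom x, if nu({x}) = 0 then mu({x}) = 0.
Checking each atom:
  x1: nu = 0, mu = 3 > 0 -> violates mu << nu.
  x2: nu = 8/3 > 0 -> no constraint.
  x3: nu = 0, mu = 2 > 0 -> violates mu << nu.
  x4: nu = 8/3 > 0 -> no constraint.
  x5: nu = 1/3 > 0 -> no constraint.
The atom(s) x1, x3 violate the condition (nu = 0 but mu > 0). Therefore mu is NOT absolutely continuous w.r.t. nu.

no


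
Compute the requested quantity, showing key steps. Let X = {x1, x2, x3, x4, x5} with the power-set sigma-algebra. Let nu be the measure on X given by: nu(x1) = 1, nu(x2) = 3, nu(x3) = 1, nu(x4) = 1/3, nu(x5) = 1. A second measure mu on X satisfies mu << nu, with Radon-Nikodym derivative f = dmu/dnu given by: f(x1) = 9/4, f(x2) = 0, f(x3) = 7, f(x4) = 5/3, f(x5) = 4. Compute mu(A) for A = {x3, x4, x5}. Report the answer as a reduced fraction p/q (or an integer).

By the defining property of the Radon-Nikodym derivative, for every measurable set A,
  mu(A) = integral_A f dnu.
Since nu is a discrete measure concentrated on the atoms of X, the integral over A reduces to the sum
  mu(A) = sum_{x in A} f(x) * nu({x}).
Computing each term:
  x3: f(x3) * nu(x3) = 7 * 1 = 7.
  x4: f(x4) * nu(x4) = 5/3 * 1/3 = 5/9.
  x5: f(x5) * nu(x5) = 4 * 1 = 4.
Summing: mu(A) = 7 + 5/9 + 4 = 104/9.

104/9


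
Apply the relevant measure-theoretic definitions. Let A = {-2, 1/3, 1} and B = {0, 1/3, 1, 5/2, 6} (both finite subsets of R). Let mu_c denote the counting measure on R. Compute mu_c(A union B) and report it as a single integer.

Counting measure on a finite set equals cardinality. By inclusion-exclusion, |A union B| = |A| + |B| - |A cap B|.
|A| = 3, |B| = 5, |A cap B| = 2.
So mu_c(A union B) = 3 + 5 - 2 = 6.

6


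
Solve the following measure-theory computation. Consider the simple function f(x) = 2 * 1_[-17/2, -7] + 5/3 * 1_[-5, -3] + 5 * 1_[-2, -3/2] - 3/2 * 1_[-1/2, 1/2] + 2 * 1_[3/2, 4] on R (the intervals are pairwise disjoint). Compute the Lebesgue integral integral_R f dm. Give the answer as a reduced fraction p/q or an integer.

For a simple function f = sum_i c_i * 1_{A_i} with disjoint A_i,
  integral f dm = sum_i c_i * m(A_i).
Lengths of the A_i:
  m(A_1) = -7 - (-17/2) = 3/2.
  m(A_2) = -3 - (-5) = 2.
  m(A_3) = -3/2 - (-2) = 1/2.
  m(A_4) = 1/2 - (-1/2) = 1.
  m(A_5) = 4 - 3/2 = 5/2.
Contributions c_i * m(A_i):
  (2) * (3/2) = 3.
  (5/3) * (2) = 10/3.
  (5) * (1/2) = 5/2.
  (-3/2) * (1) = -3/2.
  (2) * (5/2) = 5.
Total: 3 + 10/3 + 5/2 - 3/2 + 5 = 37/3.

37/3


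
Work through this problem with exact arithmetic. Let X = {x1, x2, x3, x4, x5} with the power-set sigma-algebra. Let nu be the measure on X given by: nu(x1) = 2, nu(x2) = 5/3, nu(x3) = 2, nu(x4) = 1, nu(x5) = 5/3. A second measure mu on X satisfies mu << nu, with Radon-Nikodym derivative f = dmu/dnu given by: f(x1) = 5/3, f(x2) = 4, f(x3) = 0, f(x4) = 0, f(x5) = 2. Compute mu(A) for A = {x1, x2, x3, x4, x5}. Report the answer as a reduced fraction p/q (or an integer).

By the defining property of the Radon-Nikodym derivative, for every measurable set A,
  mu(A) = integral_A f dnu.
Since nu is a discrete measure concentrated on the atoms of X, the integral over A reduces to the sum
  mu(A) = sum_{x in A} f(x) * nu({x}).
Computing each term:
  x1: f(x1) * nu(x1) = 5/3 * 2 = 10/3.
  x2: f(x2) * nu(x2) = 4 * 5/3 = 20/3.
  x3: f(x3) * nu(x3) = 0 * 2 = 0.
  x4: f(x4) * nu(x4) = 0 * 1 = 0.
  x5: f(x5) * nu(x5) = 2 * 5/3 = 10/3.
Summing: mu(A) = 10/3 + 20/3 + 0 + 0 + 10/3 = 40/3.

40/3


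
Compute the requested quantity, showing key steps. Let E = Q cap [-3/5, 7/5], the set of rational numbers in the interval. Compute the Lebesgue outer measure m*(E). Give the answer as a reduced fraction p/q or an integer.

The set Q cap [-3/5, 7/5] is countable (a subset of the countable set Q). Lebesgue outer measure of any countable set is 0: each singleton {q} has m*({q}) = 0, and by countable subadditivity m*(union_k {q_k}) <= sum_k m*({q_k}) = sum_k 0 = 0. The reverse inequality m*(E) >= 0 is automatic. So m*(Q cap [-3/5, 7/5]) = 0.

0


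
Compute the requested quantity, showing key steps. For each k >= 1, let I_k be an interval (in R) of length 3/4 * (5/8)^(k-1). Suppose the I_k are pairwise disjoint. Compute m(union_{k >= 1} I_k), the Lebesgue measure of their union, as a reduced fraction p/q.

By countable additivity of the Lebesgue measure on pairwise disjoint measurable sets,
  m(union_{k >= 1} I_k) = sum_{k >= 1} m(I_k) = sum_{k >= 1} a * r^(k-1),
  with a = 3/4 and r = 5/8.
Since 0 < r = 5/8 < 1, the geometric series converges:
  sum_{k >= 1} a * r^(k-1) = a / (1 - r).
  = 3/4 / (1 - 5/8)
  = 3/4 / (3/8)
  = 2.

2


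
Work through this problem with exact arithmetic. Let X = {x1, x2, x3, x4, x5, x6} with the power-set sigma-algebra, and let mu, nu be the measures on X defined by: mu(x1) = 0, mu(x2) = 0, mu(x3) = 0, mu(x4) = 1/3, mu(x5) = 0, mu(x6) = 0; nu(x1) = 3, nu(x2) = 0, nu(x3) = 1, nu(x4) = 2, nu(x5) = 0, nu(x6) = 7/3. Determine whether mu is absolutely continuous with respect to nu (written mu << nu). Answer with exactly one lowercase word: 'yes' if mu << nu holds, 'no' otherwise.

mu << nu means: every nu-null measurable set is also mu-null; equivalently, for every atom x, if nu({x}) = 0 then mu({x}) = 0.
Checking each atom:
  x1: nu = 3 > 0 -> no constraint.
  x2: nu = 0, mu = 0 -> consistent with mu << nu.
  x3: nu = 1 > 0 -> no constraint.
  x4: nu = 2 > 0 -> no constraint.
  x5: nu = 0, mu = 0 -> consistent with mu << nu.
  x6: nu = 7/3 > 0 -> no constraint.
No atom violates the condition. Therefore mu << nu.

yes
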